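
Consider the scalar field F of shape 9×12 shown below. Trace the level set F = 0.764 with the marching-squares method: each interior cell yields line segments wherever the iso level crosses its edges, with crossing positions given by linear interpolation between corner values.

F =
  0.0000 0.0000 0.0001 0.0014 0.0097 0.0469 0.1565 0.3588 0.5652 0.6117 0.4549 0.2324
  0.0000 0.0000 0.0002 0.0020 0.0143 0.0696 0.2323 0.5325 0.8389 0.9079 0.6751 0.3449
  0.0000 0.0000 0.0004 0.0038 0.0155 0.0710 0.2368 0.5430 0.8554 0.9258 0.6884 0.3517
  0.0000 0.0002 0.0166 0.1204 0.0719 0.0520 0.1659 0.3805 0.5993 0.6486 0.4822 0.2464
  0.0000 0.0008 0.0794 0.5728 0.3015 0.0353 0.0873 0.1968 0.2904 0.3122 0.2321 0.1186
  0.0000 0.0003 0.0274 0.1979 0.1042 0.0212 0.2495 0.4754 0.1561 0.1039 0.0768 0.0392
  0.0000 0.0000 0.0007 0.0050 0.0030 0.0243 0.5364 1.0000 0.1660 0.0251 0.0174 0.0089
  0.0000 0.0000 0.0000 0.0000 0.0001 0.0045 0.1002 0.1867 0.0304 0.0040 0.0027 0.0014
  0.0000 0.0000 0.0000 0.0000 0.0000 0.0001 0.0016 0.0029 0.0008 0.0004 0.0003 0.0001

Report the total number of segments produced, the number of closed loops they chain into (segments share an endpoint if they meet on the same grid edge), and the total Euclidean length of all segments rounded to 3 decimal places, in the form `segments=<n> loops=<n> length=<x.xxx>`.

segments=12 loops=2 length=8.765

cell (0,7): code 0100 → (0.726,8.000)–(1.000,7.756)
cell (0,8): code 1100 → (0.514,9.000)–(0.726,8.000)
cell (0,9): code 1000 → (1.000,9.618)–(0.514,9.000)
cell (1,7): code 0110 → (1.000,7.756)–(2.000,7.707)
cell (1,9): code 1001 → (2.000,9.682)–(1.000,9.618)
cell (2,7): code 0010 → (2.000,7.707)–(2.357,8.000)
cell (2,8): code 0011 → (2.357,8.000)–(2.584,9.000)
cell (2,9): code 0001 → (2.584,9.000)–(2.000,9.682)
cell (5,6): code 0100 → (5.550,7.000)–(6.000,6.491)
cell (5,7): code 1000 → (6.000,7.283)–(5.550,7.000)
cell (6,6): code 0010 → (6.000,6.491)–(6.290,7.000)
cell (6,7): code 0001 → (6.290,7.000)–(6.000,7.283)
total: 12 segments, chained into 2 closed loop(s), length Σ = 8.764863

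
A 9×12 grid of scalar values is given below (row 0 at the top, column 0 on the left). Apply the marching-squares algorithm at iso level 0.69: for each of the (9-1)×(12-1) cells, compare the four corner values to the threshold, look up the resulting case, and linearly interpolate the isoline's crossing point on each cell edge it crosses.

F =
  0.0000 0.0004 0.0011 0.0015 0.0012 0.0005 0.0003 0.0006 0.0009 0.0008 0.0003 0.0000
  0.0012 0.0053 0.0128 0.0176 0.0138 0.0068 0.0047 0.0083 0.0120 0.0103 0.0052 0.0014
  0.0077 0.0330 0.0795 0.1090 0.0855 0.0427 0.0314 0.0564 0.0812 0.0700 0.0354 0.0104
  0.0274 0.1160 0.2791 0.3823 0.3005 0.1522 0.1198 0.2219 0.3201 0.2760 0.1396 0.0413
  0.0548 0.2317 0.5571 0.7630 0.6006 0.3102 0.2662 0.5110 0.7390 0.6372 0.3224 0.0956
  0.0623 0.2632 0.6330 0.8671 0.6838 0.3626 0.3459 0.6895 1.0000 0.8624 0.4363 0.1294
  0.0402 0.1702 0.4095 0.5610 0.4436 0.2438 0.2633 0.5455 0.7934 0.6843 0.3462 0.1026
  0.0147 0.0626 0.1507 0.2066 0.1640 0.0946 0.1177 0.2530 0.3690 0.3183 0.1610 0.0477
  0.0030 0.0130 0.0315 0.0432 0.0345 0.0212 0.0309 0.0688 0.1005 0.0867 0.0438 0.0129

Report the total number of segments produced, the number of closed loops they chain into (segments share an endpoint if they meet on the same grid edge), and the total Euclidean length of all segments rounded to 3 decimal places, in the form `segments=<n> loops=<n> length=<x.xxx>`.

cell (3,2): code 0100 → (3.808,3.000)–(4.000,2.645)
cell (3,3): code 1000 → (4.000,3.450)–(3.808,3.000)
cell (3,7): code 0100 → (3.883,8.000)–(4.000,7.785)
cell (3,8): code 1000 → (4.000,8.481)–(3.883,8.000)
cell (4,2): code 0110 → (4.000,2.645)–(5.000,2.243)
cell (4,3): code 1001 → (5.000,3.966)–(4.000,3.450)
cell (4,7): code 0110 → (4.000,7.785)–(5.000,7.002)
cell (4,8): code 1101 → (4.234,9.000)–(4.000,8.481)
cell (4,9): code 1000 → (5.000,9.405)–(4.234,9.000)
cell (5,2): code 0010 → (5.000,2.243)–(5.579,3.000)
cell (5,3): code 0001 → (5.579,3.000)–(5.000,3.966)
cell (5,7): code 0110 → (5.000,7.002)–(6.000,7.583)
cell (5,8): code 1011 → (6.000,8.948)–(5.968,9.000)
cell (5,9): code 0001 → (5.968,9.000)–(5.000,9.405)
cell (6,7): code 0010 → (6.000,7.583)–(6.244,8.000)
cell (6,8): code 0001 → (6.244,8.000)–(6.000,8.948)
total: 16 segments, chained into 2 closed loop(s), length Σ = 12.347868

segments=16 loops=2 length=12.348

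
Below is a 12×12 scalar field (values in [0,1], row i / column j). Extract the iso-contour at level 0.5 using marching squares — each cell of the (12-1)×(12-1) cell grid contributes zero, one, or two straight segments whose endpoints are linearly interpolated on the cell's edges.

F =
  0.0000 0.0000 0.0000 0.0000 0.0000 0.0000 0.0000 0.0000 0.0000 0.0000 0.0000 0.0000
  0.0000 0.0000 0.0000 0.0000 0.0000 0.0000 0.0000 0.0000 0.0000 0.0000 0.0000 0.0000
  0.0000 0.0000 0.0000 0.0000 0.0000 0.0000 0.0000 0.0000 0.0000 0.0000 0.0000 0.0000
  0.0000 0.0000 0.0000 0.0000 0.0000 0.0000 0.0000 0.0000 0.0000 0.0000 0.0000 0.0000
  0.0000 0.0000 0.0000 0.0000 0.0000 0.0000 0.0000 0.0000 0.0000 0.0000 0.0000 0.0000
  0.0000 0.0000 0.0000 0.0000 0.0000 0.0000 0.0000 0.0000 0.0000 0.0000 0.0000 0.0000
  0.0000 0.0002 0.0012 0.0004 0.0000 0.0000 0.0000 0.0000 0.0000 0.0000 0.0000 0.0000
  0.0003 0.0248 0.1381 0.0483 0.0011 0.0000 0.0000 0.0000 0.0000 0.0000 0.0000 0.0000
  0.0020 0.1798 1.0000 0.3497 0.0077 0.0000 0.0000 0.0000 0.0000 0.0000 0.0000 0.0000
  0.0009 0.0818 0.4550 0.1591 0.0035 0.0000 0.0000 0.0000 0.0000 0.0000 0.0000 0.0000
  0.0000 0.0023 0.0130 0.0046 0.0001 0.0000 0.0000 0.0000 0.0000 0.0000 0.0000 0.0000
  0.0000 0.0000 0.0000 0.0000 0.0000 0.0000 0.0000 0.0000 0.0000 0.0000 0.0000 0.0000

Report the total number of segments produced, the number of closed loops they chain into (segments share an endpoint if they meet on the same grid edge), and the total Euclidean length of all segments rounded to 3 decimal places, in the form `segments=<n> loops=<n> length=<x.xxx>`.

cell (7,1): code 0100 → (7.420,2.000)–(8.000,1.390)
cell (7,2): code 1000 → (8.000,2.769)–(7.420,2.000)
cell (8,1): code 0010 → (8.000,1.390)–(8.917,2.000)
cell (8,2): code 0001 → (8.917,2.000)–(8.000,2.769)
total: 4 segments, chained into 1 closed loop(s), length Σ = 4.103208

segments=4 loops=1 length=4.103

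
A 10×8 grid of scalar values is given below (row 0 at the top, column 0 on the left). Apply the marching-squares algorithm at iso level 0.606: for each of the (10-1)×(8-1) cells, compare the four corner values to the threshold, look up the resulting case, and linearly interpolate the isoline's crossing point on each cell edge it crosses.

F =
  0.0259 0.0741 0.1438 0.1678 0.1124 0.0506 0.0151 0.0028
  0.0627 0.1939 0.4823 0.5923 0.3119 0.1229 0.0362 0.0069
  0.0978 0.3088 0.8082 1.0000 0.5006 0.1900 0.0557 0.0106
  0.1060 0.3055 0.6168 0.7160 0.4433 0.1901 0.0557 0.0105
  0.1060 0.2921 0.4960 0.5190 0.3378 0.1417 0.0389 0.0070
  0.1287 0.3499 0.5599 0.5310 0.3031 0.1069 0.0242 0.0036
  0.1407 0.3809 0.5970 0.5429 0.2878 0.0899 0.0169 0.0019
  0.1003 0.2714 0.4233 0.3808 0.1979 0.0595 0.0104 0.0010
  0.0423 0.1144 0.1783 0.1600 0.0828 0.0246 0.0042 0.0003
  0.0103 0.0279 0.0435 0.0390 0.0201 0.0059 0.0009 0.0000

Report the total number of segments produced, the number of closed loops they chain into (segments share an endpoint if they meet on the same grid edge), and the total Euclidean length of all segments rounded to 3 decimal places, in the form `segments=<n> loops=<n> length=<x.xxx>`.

cell (1,1): code 0100 → (1.380,2.000)–(2.000,1.595)
cell (1,2): code 1100 → (1.034,3.000)–(1.380,2.000)
cell (1,3): code 1000 → (2.000,3.789)–(1.034,3.000)
cell (2,1): code 0110 → (2.000,1.595)–(3.000,1.965)
cell (2,3): code 1001 → (3.000,3.403)–(2.000,3.789)
cell (3,1): code 0010 → (3.000,1.965)–(3.089,2.000)
cell (3,2): code 0011 → (3.089,2.000)–(3.558,3.000)
cell (3,3): code 0001 → (3.558,3.000)–(3.000,3.403)
total: 8 segments, chained into 1 closed loop(s), length Σ = 7.073876

segments=8 loops=1 length=7.074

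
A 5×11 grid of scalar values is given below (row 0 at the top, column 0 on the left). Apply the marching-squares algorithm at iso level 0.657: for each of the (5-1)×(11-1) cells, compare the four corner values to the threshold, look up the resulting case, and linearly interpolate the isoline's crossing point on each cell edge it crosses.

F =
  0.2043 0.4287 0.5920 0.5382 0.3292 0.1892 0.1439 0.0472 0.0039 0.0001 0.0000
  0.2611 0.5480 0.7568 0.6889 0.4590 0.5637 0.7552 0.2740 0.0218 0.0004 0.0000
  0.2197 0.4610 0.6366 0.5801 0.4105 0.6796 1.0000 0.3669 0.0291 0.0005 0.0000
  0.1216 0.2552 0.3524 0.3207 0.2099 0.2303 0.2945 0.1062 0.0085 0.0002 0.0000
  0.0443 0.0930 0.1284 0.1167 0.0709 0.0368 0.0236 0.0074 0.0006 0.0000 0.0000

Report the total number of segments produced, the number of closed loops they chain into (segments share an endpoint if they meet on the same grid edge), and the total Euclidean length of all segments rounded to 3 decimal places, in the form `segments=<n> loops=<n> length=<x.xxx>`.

cell (0,1): code 0100 → (0.394,2.000)–(1.000,1.522)
cell (0,2): code 1100 → (0.788,3.000)–(0.394,2.000)
cell (0,3): code 1000 → (1.000,3.139)–(0.788,3.000)
cell (0,5): code 0100 → (0.839,6.000)–(1.000,5.487)
cell (0,6): code 1000 → (1.000,6.204)–(0.839,6.000)
cell (1,1): code 0010 → (1.000,1.522)–(1.830,2.000)
cell (1,2): code 0011 → (1.830,2.000)–(1.293,3.000)
cell (1,3): code 0001 → (1.293,3.000)–(1.000,3.139)
cell (1,4): code 0100 → (1.805,5.000)–(2.000,4.916)
cell (1,5): code 1110 → (1.000,5.487)–(1.805,5.000)
cell (1,6): code 1001 → (2.000,6.542)–(1.000,6.204)
cell (2,4): code 0010 → (2.000,4.916)–(2.050,5.000)
cell (2,5): code 0011 → (2.050,5.000)–(2.486,6.000)
cell (2,6): code 0001 → (2.486,6.000)–(2.000,6.542)
total: 14 segments, chained into 2 closed loop(s), length Σ = 9.439413

segments=14 loops=2 length=9.439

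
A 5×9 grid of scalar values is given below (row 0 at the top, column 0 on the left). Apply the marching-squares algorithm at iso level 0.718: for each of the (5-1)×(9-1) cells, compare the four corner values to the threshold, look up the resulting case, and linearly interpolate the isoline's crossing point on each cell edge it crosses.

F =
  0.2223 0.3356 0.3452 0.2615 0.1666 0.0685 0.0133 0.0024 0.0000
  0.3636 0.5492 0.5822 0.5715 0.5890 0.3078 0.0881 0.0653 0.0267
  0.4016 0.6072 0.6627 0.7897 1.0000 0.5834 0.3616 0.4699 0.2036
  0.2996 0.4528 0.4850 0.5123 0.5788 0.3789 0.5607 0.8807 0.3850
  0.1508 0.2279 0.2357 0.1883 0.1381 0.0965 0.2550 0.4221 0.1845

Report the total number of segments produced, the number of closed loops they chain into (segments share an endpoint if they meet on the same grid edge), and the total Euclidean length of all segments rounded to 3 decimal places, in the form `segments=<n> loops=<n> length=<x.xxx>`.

segments=10 loops=2 length=7.595

cell (1,2): code 0100 → (1.671,3.000)–(2.000,2.435)
cell (1,3): code 1100 → (1.314,4.000)–(1.671,3.000)
cell (1,4): code 1000 → (2.000,4.677)–(1.314,4.000)
cell (2,2): code 0010 → (2.000,2.435)–(2.258,3.000)
cell (2,3): code 0011 → (2.258,3.000)–(2.670,4.000)
cell (2,4): code 0001 → (2.670,4.000)–(2.000,4.677)
cell (2,6): code 0100 → (2.604,7.000)–(3.000,6.492)
cell (2,7): code 1000 → (3.000,7.328)–(2.604,7.000)
cell (3,6): code 0010 → (3.000,6.492)–(3.355,7.000)
cell (3,7): code 0001 → (3.355,7.000)–(3.000,7.328)
total: 10 segments, chained into 2 closed loop(s), length Σ = 7.595419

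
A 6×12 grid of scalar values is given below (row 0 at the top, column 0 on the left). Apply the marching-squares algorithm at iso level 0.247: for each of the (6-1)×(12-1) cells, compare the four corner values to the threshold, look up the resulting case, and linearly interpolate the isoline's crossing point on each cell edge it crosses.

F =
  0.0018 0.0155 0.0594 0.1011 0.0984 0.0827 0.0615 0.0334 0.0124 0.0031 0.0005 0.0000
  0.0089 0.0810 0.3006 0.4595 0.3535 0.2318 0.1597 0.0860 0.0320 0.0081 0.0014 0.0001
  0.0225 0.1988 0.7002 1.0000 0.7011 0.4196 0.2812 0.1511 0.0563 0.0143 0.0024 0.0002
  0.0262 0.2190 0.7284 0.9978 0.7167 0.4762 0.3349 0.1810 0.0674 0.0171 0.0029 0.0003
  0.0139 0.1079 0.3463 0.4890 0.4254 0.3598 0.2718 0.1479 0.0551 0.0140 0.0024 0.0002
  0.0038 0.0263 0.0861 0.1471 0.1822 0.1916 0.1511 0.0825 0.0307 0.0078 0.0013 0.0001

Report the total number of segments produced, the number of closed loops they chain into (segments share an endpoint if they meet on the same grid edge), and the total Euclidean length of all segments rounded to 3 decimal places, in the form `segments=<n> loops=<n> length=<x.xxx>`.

cell (0,1): code 0100 → (0.778,2.000)–(1.000,1.756)
cell (0,2): code 1100 → (0.407,3.000)–(0.778,2.000)
cell (0,3): code 1100 → (0.583,4.000)–(0.407,3.000)
cell (0,4): code 1000 → (1.000,4.875)–(0.583,4.000)
cell (1,1): code 0110 → (1.000,1.756)–(2.000,1.096)
cell (1,4): code 1101 → (1.081,5.000)–(1.000,4.875)
cell (1,5): code 1100 → (1.719,6.000)–(1.081,5.000)
cell (1,6): code 1000 → (2.000,6.263)–(1.719,6.000)
cell (2,1): code 0110 → (2.000,1.096)–(3.000,1.055)
cell (2,6): code 1001 → (3.000,6.571)–(2.000,6.263)
cell (3,1): code 0110 → (3.000,1.055)–(4.000,1.583)
cell (3,6): code 1001 → (4.000,6.200)–(3.000,6.571)
cell (4,1): code 0010 → (4.000,1.583)–(4.382,2.000)
cell (4,2): code 0011 → (4.382,2.000)–(4.708,3.000)
cell (4,3): code 0011 → (4.708,3.000)–(4.734,4.000)
cell (4,4): code 0011 → (4.734,4.000)–(4.671,5.000)
cell (4,5): code 0011 → (4.671,5.000)–(4.205,6.000)
cell (4,6): code 0001 → (4.205,6.000)–(4.000,6.200)
total: 18 segments, chained into 1 closed loop(s), length Σ = 15.553203

segments=18 loops=1 length=15.553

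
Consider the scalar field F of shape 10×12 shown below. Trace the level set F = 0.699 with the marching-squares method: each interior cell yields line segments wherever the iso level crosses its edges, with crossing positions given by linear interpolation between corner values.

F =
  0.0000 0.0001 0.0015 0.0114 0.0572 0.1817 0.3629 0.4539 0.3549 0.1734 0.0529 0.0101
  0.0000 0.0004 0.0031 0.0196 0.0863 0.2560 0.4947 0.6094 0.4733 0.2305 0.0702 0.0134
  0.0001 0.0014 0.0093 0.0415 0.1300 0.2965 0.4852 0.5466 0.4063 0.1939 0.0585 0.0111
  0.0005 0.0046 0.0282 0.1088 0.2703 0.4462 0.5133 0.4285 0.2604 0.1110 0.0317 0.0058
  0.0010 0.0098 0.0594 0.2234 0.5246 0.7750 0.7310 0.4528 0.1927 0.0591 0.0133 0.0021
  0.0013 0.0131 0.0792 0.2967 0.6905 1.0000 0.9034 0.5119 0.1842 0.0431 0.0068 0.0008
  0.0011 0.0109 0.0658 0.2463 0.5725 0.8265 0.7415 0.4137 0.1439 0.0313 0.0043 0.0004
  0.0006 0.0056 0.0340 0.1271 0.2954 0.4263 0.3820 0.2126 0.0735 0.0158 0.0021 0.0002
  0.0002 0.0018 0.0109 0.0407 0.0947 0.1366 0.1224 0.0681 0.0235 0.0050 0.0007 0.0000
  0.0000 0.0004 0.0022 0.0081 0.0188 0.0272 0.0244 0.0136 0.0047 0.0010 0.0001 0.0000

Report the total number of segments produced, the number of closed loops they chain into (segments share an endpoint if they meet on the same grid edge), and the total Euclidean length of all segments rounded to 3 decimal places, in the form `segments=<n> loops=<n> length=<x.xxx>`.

cell (3,4): code 0100 → (3.769,5.000)–(4.000,4.696)
cell (3,5): code 1100 → (3.853,6.000)–(3.769,5.000)
cell (3,6): code 1000 → (4.000,6.115)–(3.853,6.000)
cell (4,4): code 0110 → (4.000,4.696)–(5.000,4.027)
cell (4,6): code 1001 → (5.000,6.522)–(4.000,6.115)
cell (5,4): code 0110 → (5.000,4.027)–(6.000,4.498)
cell (5,6): code 1001 → (6.000,6.130)–(5.000,6.522)
cell (6,4): code 0010 → (6.000,4.498)–(6.319,5.000)
cell (6,5): code 0011 → (6.319,5.000)–(6.118,6.000)
cell (6,6): code 0001 → (6.118,6.000)–(6.000,6.130)
total: 10 segments, chained into 1 closed loop(s), length Σ = 7.823831

segments=10 loops=1 length=7.824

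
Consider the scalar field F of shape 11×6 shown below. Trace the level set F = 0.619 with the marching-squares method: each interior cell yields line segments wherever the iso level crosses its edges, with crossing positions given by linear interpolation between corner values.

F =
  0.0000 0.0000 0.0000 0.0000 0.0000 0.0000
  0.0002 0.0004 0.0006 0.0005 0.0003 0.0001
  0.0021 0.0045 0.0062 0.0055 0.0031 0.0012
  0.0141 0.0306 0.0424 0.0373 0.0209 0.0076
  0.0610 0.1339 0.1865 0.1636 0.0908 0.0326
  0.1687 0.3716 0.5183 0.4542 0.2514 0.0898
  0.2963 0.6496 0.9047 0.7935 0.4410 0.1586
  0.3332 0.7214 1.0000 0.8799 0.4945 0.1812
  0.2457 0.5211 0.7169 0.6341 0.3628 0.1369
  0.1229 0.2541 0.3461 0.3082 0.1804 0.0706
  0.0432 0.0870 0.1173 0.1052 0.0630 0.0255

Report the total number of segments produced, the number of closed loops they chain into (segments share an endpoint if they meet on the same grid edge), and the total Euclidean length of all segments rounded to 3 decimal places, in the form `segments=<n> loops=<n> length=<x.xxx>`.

segments=12 loops=1 length=9.205

cell (5,0): code 0100 → (5.890,1.000)–(6.000,0.913)
cell (5,1): code 1100 → (5.261,2.000)–(5.890,1.000)
cell (5,2): code 1100 → (5.486,3.000)–(5.261,2.000)
cell (5,3): code 1000 → (6.000,3.495)–(5.486,3.000)
cell (6,0): code 0110 → (6.000,0.913)–(7.000,0.736)
cell (6,3): code 1001 → (7.000,3.677)–(6.000,3.495)
cell (7,0): code 0010 → (7.000,0.736)–(7.511,1.000)
cell (7,1): code 0111 → (7.511,1.000)–(8.000,1.500)
cell (7,3): code 1001 → (8.000,3.056)–(7.000,3.677)
cell (8,1): code 0010 → (8.000,1.500)–(8.264,2.000)
cell (8,2): code 0011 → (8.264,2.000)–(8.046,3.000)
cell (8,3): code 0001 → (8.046,3.000)–(8.000,3.056)
total: 12 segments, chained into 1 closed loop(s), length Σ = 9.205487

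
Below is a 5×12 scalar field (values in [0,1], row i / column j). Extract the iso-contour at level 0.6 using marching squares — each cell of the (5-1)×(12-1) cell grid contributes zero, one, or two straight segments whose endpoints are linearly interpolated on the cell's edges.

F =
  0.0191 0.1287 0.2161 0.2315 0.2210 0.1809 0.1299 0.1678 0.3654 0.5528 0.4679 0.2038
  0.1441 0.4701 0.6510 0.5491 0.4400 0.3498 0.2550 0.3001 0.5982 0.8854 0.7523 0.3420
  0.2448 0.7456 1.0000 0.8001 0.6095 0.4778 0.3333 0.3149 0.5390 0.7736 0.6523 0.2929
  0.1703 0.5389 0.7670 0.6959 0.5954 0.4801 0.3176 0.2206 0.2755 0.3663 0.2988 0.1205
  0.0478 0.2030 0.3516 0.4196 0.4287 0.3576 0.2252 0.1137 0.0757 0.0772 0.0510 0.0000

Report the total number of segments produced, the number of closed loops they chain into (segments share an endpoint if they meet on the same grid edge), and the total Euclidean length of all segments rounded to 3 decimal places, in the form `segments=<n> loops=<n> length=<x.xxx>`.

cell (0,1): code 0100 → (0.883,2.000)–(1.000,1.718)
cell (0,2): code 1000 → (1.000,2.500)–(0.883,2.000)
cell (0,8): code 0100 → (0.142,9.000)–(1.000,8.006)
cell (0,9): code 1100 → (0.464,10.000)–(0.142,9.000)
cell (0,10): code 1000 → (1.000,10.371)–(0.464,10.000)
cell (1,0): code 0100 → (1.472,1.000)–(2.000,0.709)
cell (1,1): code 1110 → (1.000,1.718)–(1.472,1.000)
cell (1,2): code 1101 → (1.203,3.000)–(1.000,2.500)
cell (1,3): code 1100 → (1.944,4.000)–(1.203,3.000)
cell (1,4): code 1000 → (2.000,4.072)–(1.944,4.000)
cell (1,8): code 0110 → (1.000,8.006)–(2.000,8.260)
cell (1,10): code 1001 → (2.000,10.146)–(1.000,10.371)
cell (2,0): code 0010 → (2.000,0.709)–(2.704,1.000)
cell (2,1): code 0111 → (2.704,1.000)–(3.000,1.268)
cell (2,3): code 1011 → (3.000,3.954)–(2.674,4.000)
cell (2,4): code 0001 → (2.674,4.000)–(2.000,4.072)
cell (2,8): code 0010 → (2.000,8.260)–(2.426,9.000)
cell (2,9): code 0011 → (2.426,9.000)–(2.148,10.000)
cell (2,10): code 0001 → (2.148,10.000)–(2.000,10.146)
cell (3,1): code 0010 → (3.000,1.268)–(3.402,2.000)
cell (3,2): code 0011 → (3.402,2.000)–(3.347,3.000)
cell (3,3): code 0001 → (3.347,3.000)–(3.000,3.954)
total: 22 segments, chained into 2 closed loop(s), length Σ = 16.348509

segments=22 loops=2 length=16.349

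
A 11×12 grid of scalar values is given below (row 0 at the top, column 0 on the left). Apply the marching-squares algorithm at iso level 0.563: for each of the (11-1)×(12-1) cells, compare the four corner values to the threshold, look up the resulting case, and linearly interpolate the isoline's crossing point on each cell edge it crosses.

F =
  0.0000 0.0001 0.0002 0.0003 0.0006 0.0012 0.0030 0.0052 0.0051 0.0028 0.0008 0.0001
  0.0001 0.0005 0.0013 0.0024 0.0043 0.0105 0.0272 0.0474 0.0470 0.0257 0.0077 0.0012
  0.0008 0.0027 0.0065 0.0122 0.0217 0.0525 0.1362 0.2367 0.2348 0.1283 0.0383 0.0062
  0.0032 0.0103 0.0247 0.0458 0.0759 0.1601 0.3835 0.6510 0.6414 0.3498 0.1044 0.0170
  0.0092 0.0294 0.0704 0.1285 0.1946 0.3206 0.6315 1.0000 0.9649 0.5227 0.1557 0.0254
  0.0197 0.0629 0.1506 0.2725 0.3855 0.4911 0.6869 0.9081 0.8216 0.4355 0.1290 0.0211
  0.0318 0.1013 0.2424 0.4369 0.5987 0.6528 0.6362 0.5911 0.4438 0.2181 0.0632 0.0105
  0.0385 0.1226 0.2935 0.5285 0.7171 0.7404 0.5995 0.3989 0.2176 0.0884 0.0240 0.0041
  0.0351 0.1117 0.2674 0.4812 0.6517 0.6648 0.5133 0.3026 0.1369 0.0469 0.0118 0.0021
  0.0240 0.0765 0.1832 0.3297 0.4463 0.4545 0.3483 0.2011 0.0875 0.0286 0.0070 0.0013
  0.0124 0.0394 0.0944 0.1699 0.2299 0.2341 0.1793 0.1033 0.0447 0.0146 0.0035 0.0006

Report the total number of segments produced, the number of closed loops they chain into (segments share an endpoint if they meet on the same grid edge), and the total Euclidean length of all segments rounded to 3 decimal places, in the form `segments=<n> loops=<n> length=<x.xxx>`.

cell (2,6): code 0100 → (2.788,7.000)–(3.000,6.671)
cell (2,7): code 1100 → (2.807,8.000)–(2.788,7.000)
cell (2,8): code 1000 → (3.000,8.269)–(2.807,8.000)
cell (3,5): code 0100 → (3.724,6.000)–(4.000,5.780)
cell (3,6): code 1110 → (3.000,6.671)–(3.724,6.000)
cell (3,8): code 1001 → (4.000,8.909)–(3.000,8.269)
cell (4,5): code 0110 → (4.000,5.780)–(5.000,5.367)
cell (4,8): code 1001 → (5.000,8.670)–(4.000,8.909)
cell (5,3): code 0100 → (5.833,4.000)–(6.000,3.779)
cell (5,4): code 1100 → (5.445,5.000)–(5.833,4.000)
cell (5,5): code 1110 → (5.000,5.367)–(5.445,5.000)
cell (5,7): code 1011 → (6.000,7.191)–(5.684,8.000)
cell (5,8): code 0001 → (5.684,8.000)–(5.000,8.670)
cell (6,3): code 0110 → (6.000,3.779)–(7.000,3.183)
cell (6,6): code 1011 → (7.000,6.182)–(6.146,7.000)
cell (6,7): code 0001 → (6.146,7.000)–(6.000,7.191)
cell (7,3): code 0110 → (7.000,3.183)–(8.000,3.480)
cell (7,5): code 1011 → (8.000,5.672)–(7.423,6.000)
cell (7,6): code 0001 → (7.423,6.000)–(7.000,6.182)
cell (8,3): code 0010 → (8.000,3.480)–(8.432,4.000)
cell (8,4): code 0011 → (8.432,4.000)–(8.484,5.000)
cell (8,5): code 0001 → (8.484,5.000)–(8.000,5.672)
total: 22 segments, chained into 1 closed loop(s), length Σ = 17.372754

segments=22 loops=1 length=17.373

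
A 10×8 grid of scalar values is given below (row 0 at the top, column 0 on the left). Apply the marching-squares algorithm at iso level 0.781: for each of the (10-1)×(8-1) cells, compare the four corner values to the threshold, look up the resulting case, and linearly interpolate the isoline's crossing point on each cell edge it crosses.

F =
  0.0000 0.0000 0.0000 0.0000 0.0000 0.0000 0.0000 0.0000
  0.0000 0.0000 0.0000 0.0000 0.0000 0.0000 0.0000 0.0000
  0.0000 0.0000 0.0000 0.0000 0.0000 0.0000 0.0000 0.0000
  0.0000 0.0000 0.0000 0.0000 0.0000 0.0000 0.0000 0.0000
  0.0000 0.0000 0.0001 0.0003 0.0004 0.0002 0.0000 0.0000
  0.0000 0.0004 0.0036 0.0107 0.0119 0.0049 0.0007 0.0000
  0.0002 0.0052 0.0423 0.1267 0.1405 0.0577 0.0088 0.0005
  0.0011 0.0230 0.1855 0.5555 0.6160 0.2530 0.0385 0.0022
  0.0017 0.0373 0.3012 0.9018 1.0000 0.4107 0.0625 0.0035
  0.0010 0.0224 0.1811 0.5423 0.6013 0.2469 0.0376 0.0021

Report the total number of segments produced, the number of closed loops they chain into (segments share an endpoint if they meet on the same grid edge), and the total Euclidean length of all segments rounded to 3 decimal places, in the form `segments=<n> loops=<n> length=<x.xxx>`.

segments=6 loops=1 length=4.185

cell (7,2): code 0100 → (7.651,3.000)–(8.000,2.799)
cell (7,3): code 1100 → (7.430,4.000)–(7.651,3.000)
cell (7,4): code 1000 → (8.000,4.372)–(7.430,4.000)
cell (8,2): code 0010 → (8.000,2.799)–(8.336,3.000)
cell (8,3): code 0011 → (8.336,3.000)–(8.549,4.000)
cell (8,4): code 0001 → (8.549,4.000)–(8.000,4.372)
total: 6 segments, chained into 1 closed loop(s), length Σ = 4.184900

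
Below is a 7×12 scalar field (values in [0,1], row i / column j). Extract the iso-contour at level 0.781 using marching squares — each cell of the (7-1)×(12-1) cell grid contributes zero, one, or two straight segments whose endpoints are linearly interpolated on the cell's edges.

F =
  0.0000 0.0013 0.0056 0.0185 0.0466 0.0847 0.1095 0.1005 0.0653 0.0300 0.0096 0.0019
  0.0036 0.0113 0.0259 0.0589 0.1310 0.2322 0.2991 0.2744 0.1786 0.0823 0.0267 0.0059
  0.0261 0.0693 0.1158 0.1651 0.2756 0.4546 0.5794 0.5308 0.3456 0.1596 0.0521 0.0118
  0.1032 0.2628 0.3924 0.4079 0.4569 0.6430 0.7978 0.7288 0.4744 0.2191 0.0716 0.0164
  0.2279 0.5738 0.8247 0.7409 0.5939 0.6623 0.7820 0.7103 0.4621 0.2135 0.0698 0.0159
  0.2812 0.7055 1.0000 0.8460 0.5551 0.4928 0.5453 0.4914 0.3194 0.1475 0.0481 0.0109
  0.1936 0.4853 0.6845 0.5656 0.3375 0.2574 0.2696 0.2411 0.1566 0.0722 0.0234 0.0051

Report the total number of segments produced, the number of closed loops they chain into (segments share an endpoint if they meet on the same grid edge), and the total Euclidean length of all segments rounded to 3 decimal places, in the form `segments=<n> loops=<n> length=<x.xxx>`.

cell (2,5): code 0100 → (2.923,6.000)–(3.000,5.891)
cell (2,6): code 1000 → (3.000,6.243)–(2.923,6.000)
cell (3,1): code 0100 → (3.899,2.000)–(4.000,1.826)
cell (3,2): code 1000 → (4.000,2.521)–(3.899,2.000)
cell (3,5): code 0110 → (3.000,5.891)–(4.000,5.992)
cell (3,6): code 1001 → (4.000,6.014)–(3.000,6.243)
cell (4,1): code 0110 → (4.000,1.826)–(5.000,1.256)
cell (4,2): code 1101 → (4.382,3.000)–(4.000,2.521)
cell (4,3): code 1000 → (5.000,3.223)–(4.382,3.000)
cell (4,5): code 0010 → (4.000,5.992)–(4.004,6.000)
cell (4,6): code 0001 → (4.004,6.000)–(4.000,6.014)
cell (5,1): code 0010 → (5.000,1.256)–(5.694,2.000)
cell (5,2): code 0011 → (5.694,2.000)–(5.232,3.000)
cell (5,3): code 0001 → (5.232,3.000)–(5.000,3.223)
total: 14 segments, chained into 2 closed loop(s), length Σ = 8.037176

segments=14 loops=2 length=8.037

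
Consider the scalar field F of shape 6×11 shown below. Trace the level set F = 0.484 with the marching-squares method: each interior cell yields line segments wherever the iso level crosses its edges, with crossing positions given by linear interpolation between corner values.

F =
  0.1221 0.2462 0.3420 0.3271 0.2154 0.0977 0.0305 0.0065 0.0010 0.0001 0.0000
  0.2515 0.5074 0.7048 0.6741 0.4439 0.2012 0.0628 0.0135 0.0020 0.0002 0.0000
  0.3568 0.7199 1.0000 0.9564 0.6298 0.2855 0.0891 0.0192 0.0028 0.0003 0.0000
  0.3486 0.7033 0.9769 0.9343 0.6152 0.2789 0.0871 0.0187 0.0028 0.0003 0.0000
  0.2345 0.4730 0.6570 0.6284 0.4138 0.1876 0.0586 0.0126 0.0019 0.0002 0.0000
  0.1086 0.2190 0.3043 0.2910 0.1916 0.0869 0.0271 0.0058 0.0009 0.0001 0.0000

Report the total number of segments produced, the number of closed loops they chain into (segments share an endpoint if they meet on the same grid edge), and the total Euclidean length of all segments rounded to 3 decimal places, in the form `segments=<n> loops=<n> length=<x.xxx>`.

segments=16 loops=1 length=12.871

cell (0,0): code 0100 → (0.910,1.000)–(1.000,0.909)
cell (0,1): code 1100 → (0.391,2.000)–(0.910,1.000)
cell (0,2): code 1100 → (0.452,3.000)–(0.391,2.000)
cell (0,3): code 1000 → (1.000,3.826)–(0.452,3.000)
cell (1,0): code 0110 → (1.000,0.909)–(2.000,0.350)
cell (1,3): code 1101 → (1.216,4.000)–(1.000,3.826)
cell (1,4): code 1000 → (2.000,4.423)–(1.216,4.000)
cell (2,0): code 0110 → (2.000,0.350)–(3.000,0.382)
cell (2,4): code 1001 → (3.000,4.390)–(2.000,4.423)
cell (3,0): code 0010 → (3.000,0.382)–(3.952,1.000)
cell (3,1): code 0111 → (3.952,1.000)–(4.000,1.060)
cell (3,3): code 1011 → (4.000,3.673)–(3.651,4.000)
cell (3,4): code 0001 → (3.651,4.000)–(3.000,4.390)
cell (4,1): code 0010 → (4.000,1.060)–(4.491,2.000)
cell (4,2): code 0011 → (4.491,2.000)–(4.428,3.000)
cell (4,3): code 0001 → (4.428,3.000)–(4.000,3.673)
total: 16 segments, chained into 1 closed loop(s), length Σ = 12.871499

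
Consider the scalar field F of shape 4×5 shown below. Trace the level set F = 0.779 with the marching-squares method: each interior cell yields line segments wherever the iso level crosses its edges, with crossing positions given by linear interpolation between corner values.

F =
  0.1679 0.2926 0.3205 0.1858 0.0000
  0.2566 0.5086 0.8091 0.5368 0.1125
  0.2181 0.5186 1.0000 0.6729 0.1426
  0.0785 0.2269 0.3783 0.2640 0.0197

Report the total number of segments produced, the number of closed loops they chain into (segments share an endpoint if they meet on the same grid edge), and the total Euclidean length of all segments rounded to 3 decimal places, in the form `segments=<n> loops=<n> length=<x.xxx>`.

segments=6 loops=1 length=3.799

cell (0,1): code 0100 → (0.938,2.000)–(1.000,1.900)
cell (0,2): code 1000 → (1.000,2.111)–(0.938,2.000)
cell (1,1): code 0110 → (1.000,1.900)–(2.000,1.541)
cell (1,2): code 1001 → (2.000,2.676)–(1.000,2.111)
cell (2,1): code 0010 → (2.000,1.541)–(2.355,2.000)
cell (2,2): code 0001 → (2.355,2.000)–(2.000,2.676)
total: 6 segments, chained into 1 closed loop(s), length Σ = 3.799282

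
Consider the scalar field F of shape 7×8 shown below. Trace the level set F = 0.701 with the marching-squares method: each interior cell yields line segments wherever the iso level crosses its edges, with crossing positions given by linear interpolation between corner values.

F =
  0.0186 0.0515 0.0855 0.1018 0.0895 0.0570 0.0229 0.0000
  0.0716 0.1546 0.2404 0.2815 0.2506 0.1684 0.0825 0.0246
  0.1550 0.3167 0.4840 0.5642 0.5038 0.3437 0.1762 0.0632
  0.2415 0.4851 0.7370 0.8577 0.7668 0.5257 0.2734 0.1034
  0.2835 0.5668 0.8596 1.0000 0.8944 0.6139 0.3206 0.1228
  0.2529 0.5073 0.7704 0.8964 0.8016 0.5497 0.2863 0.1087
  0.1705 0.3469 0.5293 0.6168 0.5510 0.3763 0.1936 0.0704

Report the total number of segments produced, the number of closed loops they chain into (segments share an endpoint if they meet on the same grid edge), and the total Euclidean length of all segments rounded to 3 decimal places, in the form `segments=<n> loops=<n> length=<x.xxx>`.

segments=12 loops=1 length=10.005

cell (2,1): code 0100 → (2.858,2.000)–(3.000,1.857)
cell (2,2): code 1100 → (2.466,3.000)–(2.858,2.000)
cell (2,3): code 1100 → (2.750,4.000)–(2.466,3.000)
cell (2,4): code 1000 → (3.000,4.273)–(2.750,4.000)
cell (3,1): code 0110 → (3.000,1.857)–(4.000,1.458)
cell (3,4): code 1001 → (4.000,4.689)–(3.000,4.273)
cell (4,1): code 0110 → (4.000,1.458)–(5.000,1.736)
cell (4,4): code 1001 → (5.000,4.399)–(4.000,4.689)
cell (5,1): code 0010 → (5.000,1.736)–(5.288,2.000)
cell (5,2): code 0011 → (5.288,2.000)–(5.699,3.000)
cell (5,3): code 0011 → (5.699,3.000)–(5.401,4.000)
cell (5,4): code 0001 → (5.401,4.000)–(5.000,4.399)
total: 12 segments, chained into 1 closed loop(s), length Σ = 10.005462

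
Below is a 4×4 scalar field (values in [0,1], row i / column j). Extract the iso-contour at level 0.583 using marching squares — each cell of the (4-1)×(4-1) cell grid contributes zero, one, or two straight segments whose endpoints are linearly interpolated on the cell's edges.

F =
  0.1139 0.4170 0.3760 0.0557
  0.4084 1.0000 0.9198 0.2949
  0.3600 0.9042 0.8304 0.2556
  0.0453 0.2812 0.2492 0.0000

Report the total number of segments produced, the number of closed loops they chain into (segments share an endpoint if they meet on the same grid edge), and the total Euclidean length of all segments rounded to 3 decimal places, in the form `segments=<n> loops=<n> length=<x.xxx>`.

cell (0,0): code 0100 → (0.285,1.000)–(1.000,0.295)
cell (0,1): code 1100 → (0.381,2.000)–(0.285,1.000)
cell (0,2): code 1000 → (1.000,2.539)–(0.381,2.000)
cell (1,0): code 0110 → (1.000,0.295)–(2.000,0.410)
cell (1,2): code 1001 → (2.000,2.430)–(1.000,2.539)
cell (2,0): code 0010 → (2.000,0.410)–(2.516,1.000)
cell (2,1): code 0011 → (2.516,1.000)–(2.426,2.000)
cell (2,2): code 0001 → (2.426,2.000)–(2.000,2.430)
total: 8 segments, chained into 1 closed loop(s), length Σ = 7.235325

segments=8 loops=1 length=7.235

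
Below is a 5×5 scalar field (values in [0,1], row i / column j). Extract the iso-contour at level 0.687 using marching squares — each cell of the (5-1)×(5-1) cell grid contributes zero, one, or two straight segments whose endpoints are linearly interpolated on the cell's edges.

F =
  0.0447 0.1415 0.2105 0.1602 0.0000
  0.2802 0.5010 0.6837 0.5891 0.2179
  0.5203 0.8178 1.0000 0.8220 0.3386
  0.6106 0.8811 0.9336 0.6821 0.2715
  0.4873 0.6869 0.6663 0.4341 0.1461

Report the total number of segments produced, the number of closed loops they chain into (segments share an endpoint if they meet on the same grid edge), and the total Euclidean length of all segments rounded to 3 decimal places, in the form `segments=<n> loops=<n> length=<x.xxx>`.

segments=10 loops=1 length=9.144

cell (1,0): code 0100 → (1.587,1.000)–(2.000,0.560)
cell (1,1): code 1100 → (1.010,2.000)–(1.587,1.000)
cell (1,2): code 1100 → (1.420,3.000)–(1.010,2.000)
cell (1,3): code 1000 → (2.000,3.279)–(1.420,3.000)
cell (2,0): code 0110 → (2.000,0.560)–(3.000,0.282)
cell (2,2): code 1011 → (3.000,2.981)–(2.965,3.000)
cell (2,3): code 0001 → (2.965,3.000)–(2.000,3.279)
cell (3,0): code 0010 → (3.000,0.282)–(3.999,1.000)
cell (3,1): code 0011 → (3.999,1.000)–(3.923,2.000)
cell (3,2): code 0001 → (3.923,2.000)–(3.000,2.981)
total: 10 segments, chained into 1 closed loop(s), length Σ = 9.143874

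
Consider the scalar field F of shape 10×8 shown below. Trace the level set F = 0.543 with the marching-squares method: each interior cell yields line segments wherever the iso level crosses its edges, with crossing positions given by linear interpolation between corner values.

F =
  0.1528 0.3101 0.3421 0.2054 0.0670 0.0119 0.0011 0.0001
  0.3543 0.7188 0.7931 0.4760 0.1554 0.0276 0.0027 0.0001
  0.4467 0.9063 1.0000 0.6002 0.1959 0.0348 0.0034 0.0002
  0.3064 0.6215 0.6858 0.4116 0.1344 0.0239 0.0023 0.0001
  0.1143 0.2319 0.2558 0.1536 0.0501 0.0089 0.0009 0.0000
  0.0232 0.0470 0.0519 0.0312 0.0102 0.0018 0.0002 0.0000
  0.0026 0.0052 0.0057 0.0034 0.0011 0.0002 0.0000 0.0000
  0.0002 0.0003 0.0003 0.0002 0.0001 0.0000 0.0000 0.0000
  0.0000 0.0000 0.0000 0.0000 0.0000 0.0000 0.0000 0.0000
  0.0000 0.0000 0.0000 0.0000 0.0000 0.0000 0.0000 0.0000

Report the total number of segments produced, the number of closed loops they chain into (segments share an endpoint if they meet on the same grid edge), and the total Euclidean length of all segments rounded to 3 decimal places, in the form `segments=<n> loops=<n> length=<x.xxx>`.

segments=12 loops=1 length=8.990

cell (0,0): code 0100 → (0.570,1.000)–(1.000,0.518)
cell (0,1): code 1100 → (0.445,2.000)–(0.570,1.000)
cell (0,2): code 1000 → (1.000,2.789)–(0.445,2.000)
cell (1,0): code 0110 → (1.000,0.518)–(2.000,0.210)
cell (1,2): code 1101 → (1.539,3.000)–(1.000,2.789)
cell (1,3): code 1000 → (2.000,3.141)–(1.539,3.000)
cell (2,0): code 0110 → (2.000,0.210)–(3.000,0.751)
cell (2,2): code 1011 → (3.000,2.521)–(2.303,3.000)
cell (2,3): code 0001 → (2.303,3.000)–(2.000,3.141)
cell (3,0): code 0010 → (3.000,0.751)–(3.201,1.000)
cell (3,1): code 0011 → (3.201,1.000)–(3.332,2.000)
cell (3,2): code 0001 → (3.332,2.000)–(3.000,2.521)
total: 12 segments, chained into 1 closed loop(s), length Σ = 8.989619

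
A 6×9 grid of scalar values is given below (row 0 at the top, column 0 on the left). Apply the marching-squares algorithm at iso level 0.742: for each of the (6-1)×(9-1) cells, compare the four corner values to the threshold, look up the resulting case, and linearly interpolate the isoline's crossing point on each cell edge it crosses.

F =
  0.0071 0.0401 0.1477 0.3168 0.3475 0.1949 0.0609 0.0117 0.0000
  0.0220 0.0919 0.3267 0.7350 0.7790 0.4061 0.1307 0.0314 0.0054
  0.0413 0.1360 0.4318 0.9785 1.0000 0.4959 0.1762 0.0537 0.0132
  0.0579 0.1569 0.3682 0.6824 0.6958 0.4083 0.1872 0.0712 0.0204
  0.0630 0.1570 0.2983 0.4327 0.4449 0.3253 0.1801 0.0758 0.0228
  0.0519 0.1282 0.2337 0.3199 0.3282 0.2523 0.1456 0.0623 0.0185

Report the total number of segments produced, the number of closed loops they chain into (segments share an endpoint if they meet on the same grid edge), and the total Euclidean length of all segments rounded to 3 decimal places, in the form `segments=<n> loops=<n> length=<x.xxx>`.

cell (0,3): code 0100 → (0.914,4.000)–(1.000,3.159)
cell (0,4): code 1000 → (1.000,4.099)–(0.914,4.000)
cell (1,2): code 0100 → (1.029,3.000)–(2.000,2.567)
cell (1,3): code 1110 → (1.000,3.159)–(1.029,3.000)
cell (1,4): code 1001 → (2.000,4.512)–(1.000,4.099)
cell (2,2): code 0010 → (2.000,2.567)–(2.799,3.000)
cell (2,3): code 0011 → (2.799,3.000)–(2.848,4.000)
cell (2,4): code 0001 → (2.848,4.000)–(2.000,4.512)
total: 8 segments, chained into 1 closed loop(s), length Σ = 6.183230

segments=8 loops=1 length=6.183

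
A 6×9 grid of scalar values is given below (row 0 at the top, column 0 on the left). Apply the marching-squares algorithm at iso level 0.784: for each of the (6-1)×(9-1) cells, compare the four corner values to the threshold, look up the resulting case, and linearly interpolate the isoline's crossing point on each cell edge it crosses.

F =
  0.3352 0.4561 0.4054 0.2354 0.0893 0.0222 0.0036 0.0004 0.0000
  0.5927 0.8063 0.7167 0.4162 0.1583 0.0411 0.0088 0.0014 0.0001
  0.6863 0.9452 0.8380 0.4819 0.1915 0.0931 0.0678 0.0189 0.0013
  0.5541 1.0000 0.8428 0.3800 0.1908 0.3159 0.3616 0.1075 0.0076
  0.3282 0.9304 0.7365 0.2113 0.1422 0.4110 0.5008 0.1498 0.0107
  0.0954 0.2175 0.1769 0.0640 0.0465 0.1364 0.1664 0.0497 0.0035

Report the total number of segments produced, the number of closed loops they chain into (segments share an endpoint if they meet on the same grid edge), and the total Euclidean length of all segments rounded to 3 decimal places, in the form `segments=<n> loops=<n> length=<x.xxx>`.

segments=12 loops=1 length=8.126

cell (0,0): code 0100 → (0.936,1.000)–(1.000,0.896)
cell (0,1): code 1000 → (1.000,1.249)–(0.936,1.000)
cell (1,0): code 0110 → (1.000,0.896)–(2.000,0.377)
cell (1,1): code 1101 → (1.555,2.000)–(1.000,1.249)
cell (1,2): code 1000 → (2.000,2.152)–(1.555,2.000)
cell (2,0): code 0110 → (2.000,0.377)–(3.000,0.516)
cell (2,2): code 1001 → (3.000,2.127)–(2.000,2.152)
cell (3,0): code 0110 → (3.000,0.516)–(4.000,0.757)
cell (3,1): code 1011 → (4.000,1.755)–(3.553,2.000)
cell (3,2): code 0001 → (3.553,2.000)–(3.000,2.127)
cell (4,0): code 0010 → (4.000,0.757)–(4.205,1.000)
cell (4,1): code 0001 → (4.205,1.000)–(4.000,1.755)
total: 12 segments, chained into 1 closed loop(s), length Σ = 8.125956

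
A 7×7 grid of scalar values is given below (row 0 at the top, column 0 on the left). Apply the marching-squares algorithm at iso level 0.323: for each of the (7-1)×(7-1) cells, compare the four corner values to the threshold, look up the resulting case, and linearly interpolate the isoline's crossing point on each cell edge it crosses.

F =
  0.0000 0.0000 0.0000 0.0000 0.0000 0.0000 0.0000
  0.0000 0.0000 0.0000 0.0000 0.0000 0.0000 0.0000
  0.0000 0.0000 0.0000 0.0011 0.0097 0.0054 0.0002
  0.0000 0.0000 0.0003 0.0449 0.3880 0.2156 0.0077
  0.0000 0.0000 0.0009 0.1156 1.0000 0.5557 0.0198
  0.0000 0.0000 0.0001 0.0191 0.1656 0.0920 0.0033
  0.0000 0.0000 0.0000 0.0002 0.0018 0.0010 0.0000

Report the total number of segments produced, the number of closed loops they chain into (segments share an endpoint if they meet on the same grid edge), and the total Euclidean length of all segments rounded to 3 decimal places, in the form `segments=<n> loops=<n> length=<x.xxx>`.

cell (2,3): code 0100 → (2.828,4.000)–(3.000,3.811)
cell (2,4): code 1000 → (3.000,4.377)–(2.828,4.000)
cell (3,3): code 0110 → (3.000,3.811)–(4.000,3.235)
cell (3,4): code 1101 → (3.316,5.000)–(3.000,4.377)
cell (3,5): code 1000 → (4.000,5.434)–(3.316,5.000)
cell (4,3): code 0010 → (4.000,3.235)–(4.811,4.000)
cell (4,4): code 0011 → (4.811,4.000)–(4.502,5.000)
cell (4,5): code 0001 → (4.502,5.000)–(4.000,5.434)
total: 8 segments, chained into 1 closed loop(s), length Σ = 6.158846

segments=8 loops=1 length=6.159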